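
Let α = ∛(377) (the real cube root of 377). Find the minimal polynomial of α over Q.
m_α(x) = x^3 - 377

α satisfies α^3 = 377, so x^3 - 377 annihilates α. By the rational root test, a rational root p/q (in lowest terms) of x^3 - 377 would satisfy p^3 = 377 q^3, forcing q = 1 and p^3 = 377; but 377 is not a perfect cube, contradiction. A monic cubic over Q with no rational root is irreducible (any nontrivial factorization would include a linear factor). Hence x^3 - 377 is the minimal polynomial of α, and in particular [Q(α):Q] = 3.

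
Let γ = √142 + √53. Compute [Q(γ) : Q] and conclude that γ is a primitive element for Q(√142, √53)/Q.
[Q(γ) : Q] = 4 (equivalently, Q(γ) = Q(√142, √53))

Obviously Q(γ) ⊆ Q(√142, √53), and [Q(√142, √53):Q] = 4 (since 142, 53 are distinct squarefree integers > 1 with 7526 not a perfect square). To show equality we compute the minimal polynomial of γ. From γ = √142 + √53: γ^2 = 142 + 2√(7526) + 53 = 195 + 2√(7526), so γ^2 - 195 = 2√(7526); squaring, (γ^2 - 195)^2 = 4·7526, i.e. γ^4 - 390γ^2 + 38025 - 30104 = 0, i.e. γ^4 - 390γ^2 + 7921 = 0. So γ is a root of x^4 - 390x^2 + 7921. This polynomial is irreducible over Q: it has no rational root (each ±√142 ± √53 is irrational), and any factorization into two quadratics over Q would force √(7526) ∈ Q (pairing opposite roots) or √142, √53 ∈ Q (other pairings), all impossible. Hence [Q(γ):Q] = 4 = [Q(√142, √53):Q], so Q(γ) = Q(√142, √53).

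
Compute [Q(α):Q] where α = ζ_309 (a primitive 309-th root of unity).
[Q(α):Q] = 204

The minimal polynomial of ζ_309 over Q is the 309-th cyclotomic polynomial Φ_309(x), which is irreducible over Q and has degree φ(309) = 204. Hence [Q(α):Q] = φ(309) = 204.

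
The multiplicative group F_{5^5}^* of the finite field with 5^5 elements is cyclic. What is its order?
|F_{5^5}^*| = 3124

F_{5^5} has 5^5 = 3125 elements; its multiplicative group consists of all nonzero elements, so |F_{5^5}^*| = 3125 - 1 = 3124. (It is cyclic since any finite subgroup of the multiplicative group of a field is cyclic.)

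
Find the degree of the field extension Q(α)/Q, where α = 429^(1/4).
[Q(α):Q] = 4

α is a root of x^4 - 429. By Eisenstein's criterion at the prime p = 3 (which divides the constant term 429 but p^2 = 9 does not, since 429 is squarefree), x^4 - 429 is irreducible over Q. Hence [Q(α):Q] = 4.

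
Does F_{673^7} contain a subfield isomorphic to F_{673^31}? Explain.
No: F_{673^31} is not a subfield of F_{673^7}

F_{p^m} embeds in F_{p^n} iff m | n. Here 31 ∤ 7 (since 7 = 0·31 + 7 with remainder 7 ≠ 0), so F_{673^31} is not a subfield of F_{673^7}. Equivalently: if it were, the tower law would give 31 = [F_{673^31}:F_673] dividing [F_{673^7}:F_673] = 7, contradiction.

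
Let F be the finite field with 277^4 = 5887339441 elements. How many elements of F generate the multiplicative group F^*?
There are φ(5887339440) = 1490700288 primitive elements

F_q^* is cyclic of order q - 1 = 5887339440. A cyclic group of order m has exactly φ(m) generators. Here m = 5887339440 = 2^4 · 3 · 5 · 23 · 139 · 7673, so the number of primitive elements is φ(5887339440) = 1490700288.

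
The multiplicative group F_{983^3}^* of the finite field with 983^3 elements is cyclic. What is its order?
|F_{983^3}^*| = 949862086

F_{983^3} has 983^3 = 949862087 elements; its multiplicative group consists of all nonzero elements, so |F_{983^3}^*| = 949862087 - 1 = 949862086. (It is cyclic since any finite subgroup of the multiplicative group of a field is cyclic.)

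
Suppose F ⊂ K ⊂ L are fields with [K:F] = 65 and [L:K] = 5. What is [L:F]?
[L:F] = 325

The tower law says that for any tower of field extensions F ⊂ K ⊂ L with finite degrees, [L:F] = [L:K] · [K:F]. Here this gives [L:F] = 5 · 65 = 325.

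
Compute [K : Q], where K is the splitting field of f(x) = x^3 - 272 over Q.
[K : Q] = 6

The roots of x^3 - 272 are ∛272, ω∛272, ω^2∛272 where ω = e^(2πi/3) is a primitive cube root of unity, so K = Q(∛272, ω). Now [Q(∛272):Q] = 3 (since 272 is not a perfect cube, x^3 - 272 is irreducible) and [Q(ω):Q] = 2. Both 2 and 3 divide [K:Q], and [K:Q] ≤ 3·2 = 6, so [K:Q] = 6. (Equivalently: Q(∛272) ⊂ R but ω ∉ R, so [K : Q(∛272)] = 2.)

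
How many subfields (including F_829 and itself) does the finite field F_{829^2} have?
F_{829^2} has 2 subfields

The subfields of F_{p^n} are exactly the fields F_{p^d} for d | n (each is the fixed field of the unique index-d subgroup of Gal(F_{p^n}/F_p) ≅ Z/nZ). The divisors of n = 2 are {1, 2}, giving 2 subfields: F_{829^1}, F_{829^2}.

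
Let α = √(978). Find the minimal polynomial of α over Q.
m_α(x) = x^2 - 978

α satisfies α^2 - 978 = 0, so x^2 - 978 annihilates α. Since d = 978 is squarefree and ≠ 1, it is not a perfect square in Q, so x^2 - 978 has no rational root and is therefore irreducible over Q (a degree-2 polynomial over a field is irreducible iff it has no root). Hence m_α(x) = x^2 - 978.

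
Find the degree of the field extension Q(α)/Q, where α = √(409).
[Q(α):Q] = 2

[Q(α):Q] equals the degree of the minimal polynomial of α. Here α^2 = 409 and x^2 - 409 is irreducible (d = 409 is squarefree, ≠ 1, hence not a square), so deg(m_α) = 2. Thus [Q(α):Q] = 2.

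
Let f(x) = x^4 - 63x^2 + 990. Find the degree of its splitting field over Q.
[K : Q] = 4

Solving the quadratic in x^2: x^2 = (63 ± √(63^2 - 4·990))/2 = (63 ± √9)/2 = (63 ± 3)/2, giving x^2 = 33 or x^2 = 30. So f(x) = (x^2 - 33)(x^2 - 30) and the roots of f are ±√33, ±√30. Hence the splitting field is K = Q(√33, √30). Since 33 and 30 are distinct squarefree integers > 1, their product 990 is not a perfect square, so √30 ∉ Q(√33). By the tower law [K:Q] = [Q(√33,√30):Q(√33)] · [Q(√33):Q] = 2 · 2 = 4.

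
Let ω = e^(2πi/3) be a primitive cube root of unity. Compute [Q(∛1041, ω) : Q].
[Q(∛1041, ω) : Q] = 6

[Q(∛1041):Q] = 3 (min poly x^3 - 1041, irreducible since 1041 is not a perfect cube). [Q(ω):Q] = 2 (min poly x^2 + x + 1). Since Q(∛1041) ⊂ R and ω ∉ R, we have ω ∉ Q(∛1041), so x^2 + x + 1 remains irreducible over Q(∛1041) and [Q(∛1041, ω) : Q(∛1041)] = 2. By the tower law, [Q(∛1041, ω) : Q] = 3 · 2 = 6. (In fact Q(∛1041, ω) is the splitting field of x^3 - 1041 over Q.)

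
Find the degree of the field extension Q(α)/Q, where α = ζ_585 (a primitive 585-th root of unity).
[Q(α):Q] = 288

The minimal polynomial of ζ_585 over Q is the 585-th cyclotomic polynomial Φ_585(x), which is irreducible over Q and has degree φ(585) = 288. Hence [Q(α):Q] = φ(585) = 288.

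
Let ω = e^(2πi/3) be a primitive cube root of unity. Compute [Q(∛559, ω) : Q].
[Q(∛559, ω) : Q] = 6

[Q(∛559):Q] = 3 (min poly x^3 - 559, irreducible since 559 is not a perfect cube). [Q(ω):Q] = 2 (min poly x^2 + x + 1). Since Q(∛559) ⊂ R and ω ∉ R, we have ω ∉ Q(∛559), so x^2 + x + 1 remains irreducible over Q(∛559) and [Q(∛559, ω) : Q(∛559)] = 2. By the tower law, [Q(∛559, ω) : Q] = 3 · 2 = 6. (In fact Q(∛559, ω) is the splitting field of x^3 - 559 over Q.)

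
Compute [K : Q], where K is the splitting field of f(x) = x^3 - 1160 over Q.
[K : Q] = 6

The roots of x^3 - 1160 are ∛1160, ω∛1160, ω^2∛1160 where ω = e^(2πi/3) is a primitive cube root of unity, so K = Q(∛1160, ω). Now [Q(∛1160):Q] = 3 (since 1160 is not a perfect cube, x^3 - 1160 is irreducible) and [Q(ω):Q] = 2. Both 2 and 3 divide [K:Q], and [K:Q] ≤ 3·2 = 6, so [K:Q] = 6. (Equivalently: Q(∛1160) ⊂ R but ω ∉ R, so [K : Q(∛1160)] = 2.)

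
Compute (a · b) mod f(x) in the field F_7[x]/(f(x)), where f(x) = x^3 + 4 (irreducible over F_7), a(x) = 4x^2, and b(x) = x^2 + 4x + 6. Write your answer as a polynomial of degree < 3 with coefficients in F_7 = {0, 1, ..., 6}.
a · b ≡ 3x^2 + 5x + 6 (mod f(x))

Multiply in F_7[x]: a(x)·b(x) = (4x^2)·(x^2 + 4x + 6) = 4x^4 + 2x^3 + 3x^2. This has degree ≥ 3, so divide by f(x) over F_7: 4x^4 + 2x^3 + 3x^2 = (4x + 2)·(x^3 + 4) + (3x^2 + 5x + 6). Hence a·b ≡ 3x^2 + 5x + 6 (mod f). (F_7[x]/(f) is a field with 7^3 = 343 elements since f is irreducible of degree 3.)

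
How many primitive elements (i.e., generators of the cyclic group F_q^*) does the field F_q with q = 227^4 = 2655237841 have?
There are φ(2655237840) = 664731648 primitive elements

F_q^* is cyclic of order q - 1 = 2655237840. A cyclic group of order m has exactly φ(m) generators. Here m = 2655237840 = 2^4 · 3 · 5 · 19 · 113 · 5153, so the number of primitive elements is φ(2655237840) = 664731648.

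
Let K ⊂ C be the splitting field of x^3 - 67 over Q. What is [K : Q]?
[K : Q] = 6

The roots of x^3 - 67 are ∛67, ω∛67, ω^2∛67 where ω = e^(2πi/3) is a primitive cube root of unity, so K = Q(∛67, ω). Now [Q(∛67):Q] = 3 (since 67 is not a perfect cube, x^3 - 67 is irreducible) and [Q(ω):Q] = 2. Both 2 and 3 divide [K:Q], and [K:Q] ≤ 3·2 = 6, so [K:Q] = 6. (Equivalently: Q(∛67) ⊂ R but ω ∉ R, so [K : Q(∛67)] = 2.)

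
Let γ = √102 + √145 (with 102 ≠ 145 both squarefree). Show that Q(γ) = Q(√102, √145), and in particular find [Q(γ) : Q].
[Q(γ) : Q] = 4 (equivalently, Q(γ) = Q(√102, √145))

Obviously Q(γ) ⊆ Q(√102, √145), and [Q(√102, √145):Q] = 4 (since 102, 145 are distinct squarefree integers > 1 with 14790 not a perfect square). To show equality we compute the minimal polynomial of γ. From γ = √102 + √145: γ^2 = 102 + 2√(14790) + 145 = 247 + 2√(14790), so γ^2 - 247 = 2√(14790); squaring, (γ^2 - 247)^2 = 4·14790, i.e. γ^4 - 494γ^2 + 61009 - 59160 = 0, i.e. γ^4 - 494γ^2 + 1849 = 0. So γ is a root of x^4 - 494x^2 + 1849. This polynomial is irreducible over Q: it has no rational root (each ±√102 ± √145 is irrational), and any factorization into two quadratics over Q would force √(14790) ∈ Q (pairing opposite roots) or √102, √145 ∈ Q (other pairings), all impossible. Hence [Q(γ):Q] = 4 = [Q(√102, √145):Q], so Q(γ) = Q(√102, √145).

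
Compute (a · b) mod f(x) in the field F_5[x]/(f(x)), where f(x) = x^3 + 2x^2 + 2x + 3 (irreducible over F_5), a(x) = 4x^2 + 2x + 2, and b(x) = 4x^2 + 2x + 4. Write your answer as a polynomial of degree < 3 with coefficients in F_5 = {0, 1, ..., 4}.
a · b ≡ 3x^2 + x + 1 (mod f(x))

Multiply in F_5[x]: a(x)·b(x) = (4x^2 + 2x + 2)·(4x^2 + 2x + 4) = x^4 + x^3 + 3x^2 + 2x + 3. This has degree ≥ 3, so divide by f(x) over F_5: x^4 + x^3 + 3x^2 + 2x + 3 = (x + 4)·(x^3 + 2x^2 + 2x + 3) + (3x^2 + x + 1). Hence a·b ≡ 3x^2 + x + 1 (mod f). (F_5[x]/(f) is a field with 5^3 = 125 elements since f is irreducible of degree 3.)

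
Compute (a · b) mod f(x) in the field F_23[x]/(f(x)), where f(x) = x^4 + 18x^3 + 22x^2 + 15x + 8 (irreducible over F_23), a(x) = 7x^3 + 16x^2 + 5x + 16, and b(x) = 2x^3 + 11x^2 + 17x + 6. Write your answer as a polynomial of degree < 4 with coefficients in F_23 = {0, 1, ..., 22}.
a · b ≡ 16x^2 + 3x + 21 (mod f(x))

Multiply in F_23[x]: a(x)·b(x) = (7x^3 + 16x^2 + 5x + 16)·(2x^3 + 11x^2 + 17x + 6) = 14x^6 + 17x^5 + 6x^4 + 10x^3 + 12x^2 + 3x + 4. This has degree ≥ 4, so divide by f(x) over F_23: 14x^6 + 17x^5 + 6x^4 + 10x^3 + 12x^2 + 3x + 4 = (14x^2 + 18x + 18)·(x^4 + 18x^3 + 22x^2 + 15x + 8) + (16x^2 + 3x + 21). Hence a·b ≡ 16x^2 + 3x + 21 (mod f). (F_23[x]/(f) is a field with 23^4 = 279841 elements since f is irreducible of degree 4.)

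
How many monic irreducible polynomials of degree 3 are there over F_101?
There are 343400 monic irreducible polynomials of degree 3 over F_101

Each element of F_{101^3} that lies in no proper subfield is a root of exactly one monic irreducible of degree 3 over F_101, and each such polynomial has 3 distinct roots in F_{101^3}. By Möbius inversion the count is N_101(3) = (1/3) Σ_{d|3} μ(3/d) · 101^d = (1/3)(μ(3)·101^1 + μ(1)·101^3) = 1030200/3 = 343400.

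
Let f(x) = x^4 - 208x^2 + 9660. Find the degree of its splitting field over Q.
[K : Q] = 4

Solving the quadratic in x^2: x^2 = (208 ± √(208^2 - 4·9660))/2 = (208 ± √4624)/2 = (208 ± 68)/2, giving x^2 = 70 or x^2 = 138. So f(x) = (x^2 - 70)(x^2 - 138) and the roots of f are ±√70, ±√138. Hence the splitting field is K = Q(√70, √138). Since 70 and 138 are distinct squarefree integers > 1, their product 9660 is not a perfect square, so √138 ∉ Q(√70). By the tower law [K:Q] = [Q(√70,√138):Q(√70)] · [Q(√70):Q] = 2 · 2 = 4.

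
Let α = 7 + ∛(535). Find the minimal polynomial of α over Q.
m_α(x) = x^3 - 21x^2 + 147x - 878

Set β = α - 7 = ∛(535), so β^3 = 535. Then (α - 7)^3 - 535 = 0, i.e. α is a root of g(x) = (x - 7)^3 - 535 = x^3 - 21x^2 + 147x - 878. Since g(x) = h(x - 7) where h(x) = x^3 - 535, and h is irreducible over Q (because 535 is not a perfect cube, so h has no rational root, and a monic cubic with no rational root is irreducible), g is also irreducible (irreducibility is preserved under the substitution x → x - 7). Hence m_α(x) = x^3 - 21x^2 + 147x - 878.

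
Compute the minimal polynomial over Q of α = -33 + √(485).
m_α(x) = x^2 + 66x + 604

From α + 33 = √(485), squaring gives (α + 33)^2 = 485, i.e. α^2 + 66α + 1089 = 485, so α^2 + 66α + 604 = 0. The discriminant of x^2 + 66x + 604 is (66)^2 - 4·(604) = 4356 - 2416 = 1940, and 4·(485) is not a perfect square in Q since 485 is squarefree and ≠ 1. Hence x^2 + 66x + 604 is irreducible over Q and is the minimal polynomial of α.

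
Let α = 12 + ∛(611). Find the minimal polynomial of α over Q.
m_α(x) = x^3 - 36x^2 + 432x - 2339

Set β = α - 12 = ∛(611), so β^3 = 611. Then (α - 12)^3 - 611 = 0, i.e. α is a root of g(x) = (x - 12)^3 - 611 = x^3 - 36x^2 + 432x - 2339. Since g(x) = h(x - 12) where h(x) = x^3 - 611, and h is irreducible over Q (because 611 is not a perfect cube, so h has no rational root, and a monic cubic with no rational root is irreducible), g is also irreducible (irreducibility is preserved under the substitution x → x - 12). Hence m_α(x) = x^3 - 36x^2 + 432x - 2339.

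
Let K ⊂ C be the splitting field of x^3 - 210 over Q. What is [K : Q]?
[K : Q] = 6

The roots of x^3 - 210 are ∛210, ω∛210, ω^2∛210 where ω = e^(2πi/3) is a primitive cube root of unity, so K = Q(∛210, ω). Now [Q(∛210):Q] = 3 (since 210 is not a perfect cube, x^3 - 210 is irreducible) and [Q(ω):Q] = 2. Both 2 and 3 divide [K:Q], and [K:Q] ≤ 3·2 = 6, so [K:Q] = 6. (Equivalently: Q(∛210) ⊂ R but ω ∉ R, so [K : Q(∛210)] = 2.)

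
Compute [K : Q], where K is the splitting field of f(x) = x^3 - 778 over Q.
[K : Q] = 6

The roots of x^3 - 778 are ∛778, ω∛778, ω^2∛778 where ω = e^(2πi/3) is a primitive cube root of unity, so K = Q(∛778, ω). Now [Q(∛778):Q] = 3 (since 778 is not a perfect cube, x^3 - 778 is irreducible) and [Q(ω):Q] = 2. Both 2 and 3 divide [K:Q], and [K:Q] ≤ 3·2 = 6, so [K:Q] = 6. (Equivalently: Q(∛778) ⊂ R but ω ∉ R, so [K : Q(∛778)] = 2.)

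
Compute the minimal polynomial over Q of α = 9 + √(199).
m_α(x) = x^2 - 18x - 118

From α - 9 = √(199), squaring gives (α - 9)^2 = 199, i.e. α^2 - 18α + 81 = 199, so α^2 - 18α - 118 = 0. The discriminant of x^2 - 18x - 118 is (-18)^2 - 4·(-118) = 324 + 472 = 796, and 4·(199) is not a perfect square in Q since 199 is squarefree and ≠ 1. Hence x^2 - 18x - 118 is irreducible over Q and is the minimal polynomial of α.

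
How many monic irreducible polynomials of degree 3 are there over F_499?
There are 41417000 monic irreducible polynomials of degree 3 over F_499

Each element of F_{499^3} that lies in no proper subfield is a root of exactly one monic irreducible of degree 3 over F_499, and each such polynomial has 3 distinct roots in F_{499^3}. By Möbius inversion the count is N_499(3) = (1/3) Σ_{d|3} μ(3/d) · 499^d = (1/3)(μ(3)·499^1 + μ(1)·499^3) = 124251000/3 = 41417000.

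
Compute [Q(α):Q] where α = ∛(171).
[Q(α):Q] = 3

The minimal polynomial of α is x^3 - 171, irreducible over Q since 171 is not a perfect cube (so x^3 - 171 has no rational root). Hence [Q(α):Q] = deg(m_α) = 3.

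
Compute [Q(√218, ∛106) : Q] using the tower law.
[Q(√218, ∛106) : Q] = 6

Let L = Q(√218, ∛106). Since Q(√218) ⊂ L and [Q(√218):Q] = 2, the tower law gives 2 | [L:Q]. Likewise Q(∛106) ⊂ L with [Q(∛106):Q] = 3 (because 106 is not a perfect cube), so 3 | [L:Q]. As gcd(2,3) = 1, [L:Q] is divisible by 6. Conversely L is generated over Q by √218 and ∛106, so [L:Q] ≤ 2·3 = 6. Therefore [Q(√218, ∛106) : Q] = 6.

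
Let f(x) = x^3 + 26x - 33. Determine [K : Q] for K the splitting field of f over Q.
[K : Q] = 6

By the rational root test, any rational root of the monic integer polynomial f(x) = x^3 + 26x - 33 must be an integer dividing the constant term -33, i.e. one of ±{1, 3, 11, 33}. Evaluating: f(1) = -6, f(-1) = -60, f(3) = 72, f(-3) = -138, f(11) = 1584, f(-11) = -1650, f(33) = 36762, f(-33) = -36828; none is 0, so f has no rational root and is therefore irreducible over Q (a cubic with no linear factor over a field is irreducible). For an irreducible cubic, the Galois group is A_3 or S_3 according as the discriminant disc(f) = -4a^3 - 27b^2 = -4·(26)^3 - 27·(-33)^2 = -99707 is or is not a square in Q. Here disc(f) = -99707 is not a perfect square in Q, so the Galois group of f over Q is not contained in A_3 and must be all of S_3. The splitting field has degree |S_3| = 6 over Q, so [K : Q] = 6.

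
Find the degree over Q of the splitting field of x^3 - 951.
[K : Q] = 6

The roots of x^3 - 951 are ∛951, ω∛951, ω^2∛951 where ω = e^(2πi/3) is a primitive cube root of unity, so K = Q(∛951, ω). Now [Q(∛951):Q] = 3 (since 951 is not a perfect cube, x^3 - 951 is irreducible) and [Q(ω):Q] = 2. Both 2 and 3 divide [K:Q], and [K:Q] ≤ 3·2 = 6, so [K:Q] = 6. (Equivalently: Q(∛951) ⊂ R but ω ∉ R, so [K : Q(∛951)] = 2.)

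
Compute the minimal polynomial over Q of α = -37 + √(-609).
m_α(x) = x^2 + 74x + 1978

From α + 37 = √(-609), squaring gives (α + 37)^2 = -609, i.e. α^2 + 74α + 1369 = -609, so α^2 + 74α + 1978 = 0. The discriminant of x^2 + 74x + 1978 is (74)^2 - 4·(1978) = 5476 - 7912 = -2436, and 4·(-609) is not a perfect square in Q since -609 is squarefree and ≠ 1. Hence x^2 + 74x + 1978 is irreducible over Q and is the minimal polynomial of α.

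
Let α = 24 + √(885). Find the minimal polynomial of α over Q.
m_α(x) = x^2 - 48x - 309

From α - 24 = √(885), squaring gives (α - 24)^2 = 885, i.e. α^2 - 48α + 576 = 885, so α^2 - 48α - 309 = 0. The discriminant of x^2 - 48x - 309 is (-48)^2 - 4·(-309) = 2304 + 1236 = 3540, and 4·(885) is not a perfect square in Q since 885 is squarefree and ≠ 1. Hence x^2 - 48x - 309 is irreducible over Q and is the minimal polynomial of α.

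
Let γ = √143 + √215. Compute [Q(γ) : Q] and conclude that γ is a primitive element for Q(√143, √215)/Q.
[Q(γ) : Q] = 4 (equivalently, Q(γ) = Q(√143, √215))

Obviously Q(γ) ⊆ Q(√143, √215), and [Q(√143, √215):Q] = 4 (since 143, 215 are distinct squarefree integers > 1 with 30745 not a perfect square). To show equality we compute the minimal polynomial of γ. From γ = √143 + √215: γ^2 = 143 + 2√(30745) + 215 = 358 + 2√(30745), so γ^2 - 358 = 2√(30745); squaring, (γ^2 - 358)^2 = 4·30745, i.e. γ^4 - 716γ^2 + 128164 - 122980 = 0, i.e. γ^4 - 716γ^2 + 5184 = 0. So γ is a root of x^4 - 716x^2 + 5184. This polynomial is irreducible over Q: it has no rational root (each ±√143 ± √215 is irrational), and any factorization into two quadratics over Q would force √(30745) ∈ Q (pairing opposite roots) or √143, √215 ∈ Q (other pairings), all impossible. Hence [Q(γ):Q] = 4 = [Q(√143, √215):Q], so Q(γ) = Q(√143, √215).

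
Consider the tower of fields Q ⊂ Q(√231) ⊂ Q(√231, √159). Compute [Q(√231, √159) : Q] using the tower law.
[Q(√231, √159) : Q] = 4

[Q(√231):Q] = 2 (min poly x^2 - 231, irreducible since 231 is squarefree > 1). For the top step, suppose √159 ∈ Q(√231), say √159 = c + d√231 with c, d ∈ Q. Squaring: 159 = c^2 + 231d^2 + 2cd√231. Since √231 ∉ Q this forces 2cd = 0. If d = 0 then √159 = c ∈ Q, contradicting 159 squarefree > 1. If c = 0 then 159 = 231d^2, so 231·159 = (231d)^2 is a perfect square in Q — but 231·159 = 36729 is not a perfect square (since 231 and 159 are distinct squarefree integers). Contradiction. Hence √159 ∉ Q(√231), so x^2 - 159 stays irreducible over Q(√231) and [Q(√231, √159) : Q(√231)] = 2. By the tower law, [Q(√231, √159) : Q] = 2 · 2 = 4.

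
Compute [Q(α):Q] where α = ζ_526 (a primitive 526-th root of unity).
[Q(α):Q] = 262

The minimal polynomial of ζ_526 over Q is the 526-th cyclotomic polynomial Φ_526(x), which is irreducible over Q and has degree φ(526) = 262. Hence [Q(α):Q] = φ(526) = 262.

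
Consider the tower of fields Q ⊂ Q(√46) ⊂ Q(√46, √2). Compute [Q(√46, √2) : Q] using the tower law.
[Q(√46, √2) : Q] = 4

[Q(√46):Q] = 2 (min poly x^2 - 46, irreducible since 46 is squarefree > 1). For the top step, suppose √2 ∈ Q(√46), say √2 = c + d√46 with c, d ∈ Q. Squaring: 2 = c^2 + 46d^2 + 2cd√46. Since √46 ∉ Q this forces 2cd = 0. If d = 0 then √2 = c ∈ Q, contradicting 2 squarefree > 1. If c = 0 then 2 = 46d^2, so 46·2 = (46d)^2 is a perfect square in Q — but 46·2 = 92 is not a perfect square (since 46 and 2 are distinct squarefree integers). Contradiction. Hence √2 ∉ Q(√46), so x^2 - 2 stays irreducible over Q(√46) and [Q(√46, √2) : Q(√46)] = 2. By the tower law, [Q(√46, √2) : Q] = 2 · 2 = 4.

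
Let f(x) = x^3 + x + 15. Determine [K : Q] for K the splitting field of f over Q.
[K : Q] = 6

By the rational root test, any rational root of the monic integer polynomial f(x) = x^3 + x + 15 must be an integer dividing the constant term 15, i.e. one of ±{1, 3, 5, 15}. Evaluating: f(1) = 17, f(-1) = 13, f(3) = 45, f(-3) = -15, f(5) = 145, f(-5) = -115, f(15) = 3405, f(-15) = -3375; none is 0, so f has no rational root and is therefore irreducible over Q (a cubic with no linear factor over a field is irreducible). For an irreducible cubic, the Galois group is A_3 or S_3 according as the discriminant disc(f) = -4a^3 - 27b^2 = -4·(1)^3 - 27·(15)^2 = -6079 is or is not a square in Q. Here disc(f) = -6079 is not a perfect square in Q, so the Galois group of f over Q is not contained in A_3 and must be all of S_3. The splitting field has degree |S_3| = 6 over Q, so [K : Q] = 6.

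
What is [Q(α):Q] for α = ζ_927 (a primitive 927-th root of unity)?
[Q(α):Q] = 612

The minimal polynomial of ζ_927 over Q is the 927-th cyclotomic polynomial Φ_927(x), which is irreducible over Q and has degree φ(927) = 612. Hence [Q(α):Q] = φ(927) = 612.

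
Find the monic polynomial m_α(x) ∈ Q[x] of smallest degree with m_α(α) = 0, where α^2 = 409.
m_α(x) = x^2 - 409

α satisfies α^2 - 409 = 0, so x^2 - 409 annihilates α. Since d = 409 is squarefree and ≠ 1, it is not a perfect square in Q, so x^2 - 409 has no rational root and is therefore irreducible over Q (a degree-2 polynomial over a field is irreducible iff it has no root). Hence m_α(x) = x^2 - 409.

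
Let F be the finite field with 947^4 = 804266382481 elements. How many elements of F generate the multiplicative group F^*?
There are φ(804266382480) = 188026675200 primitive elements

F_q^* is cyclic of order q - 1 = 804266382480. A cyclic group of order m has exactly φ(m) generators. Here m = 804266382480 = 2^4 · 3 · 5 · 11 · 43 · 79 · 89681, so the number of primitive elements is φ(804266382480) = 188026675200.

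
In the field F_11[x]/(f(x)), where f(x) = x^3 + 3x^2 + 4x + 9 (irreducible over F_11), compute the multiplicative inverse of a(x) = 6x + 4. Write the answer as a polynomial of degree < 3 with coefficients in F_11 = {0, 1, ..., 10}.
a(x)^(-1) ≡ x^2 + 6x (mod f(x))

Since f is irreducible over F_11, F_11[x]/(f) is a field and a(x) ≠ 0 has an inverse. Apply the extended Euclidean algorithm to f(x) and a(x) in F_11[x]: f(x) = (2x^2 + x)·a(x) + (9). The last nonzero remainder is the constant 9 = gcd(f, a) in F_11. Back-substituting through the division chain expresses 9 = s(x)·a(x) + t(x)·f(x) with s(x) ≡ 9x^2 + 10x (mod f), so (9x^2 + 10x)·a(x) ≡ 9 (mod f). Multiplying by 9^(-1) ≡ 5 in F_11 gives a(x)^(-1) ≡ 5·(9x^2 + 10x) ≡ x^2 + 6x (mod f). Check: (6x + 4)·(x^2 + 6x) = 6x^3 + 7x^2 + 2x ≡ 1 (mod x^3 + 3x^2 + 4x + 9).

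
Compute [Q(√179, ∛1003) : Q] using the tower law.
[Q(√179, ∛1003) : Q] = 6

Let L = Q(√179, ∛1003). Since Q(√179) ⊂ L and [Q(√179):Q] = 2, the tower law gives 2 | [L:Q]. Likewise Q(∛1003) ⊂ L with [Q(∛1003):Q] = 3 (because 1003 is not a perfect cube), so 3 | [L:Q]. As gcd(2,3) = 1, [L:Q] is divisible by 6. Conversely L is generated over Q by √179 and ∛1003, so [L:Q] ≤ 2·3 = 6. Therefore [Q(√179, ∛1003) : Q] = 6.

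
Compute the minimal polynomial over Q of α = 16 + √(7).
m_α(x) = x^2 - 32x + 249

From α - 16 = √(7), squaring gives (α - 16)^2 = 7, i.e. α^2 - 32α + 256 = 7, so α^2 - 32α + 249 = 0. The discriminant of x^2 - 32x + 249 is (-32)^2 - 4·(249) = 1024 - 996 = 28, and 4·(7) is not a perfect square in Q since 7 is squarefree and ≠ 1. Hence x^2 - 32x + 249 is irreducible over Q and is the minimal polynomial of α.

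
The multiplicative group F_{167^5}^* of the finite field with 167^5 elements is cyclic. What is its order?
|F_{167^5}^*| = 129891985606

F_{167^5} has 167^5 = 129891985607 elements; its multiplicative group consists of all nonzero elements, so |F_{167^5}^*| = 129891985607 - 1 = 129891985606. (It is cyclic since any finite subgroup of the multiplicative group of a field is cyclic.)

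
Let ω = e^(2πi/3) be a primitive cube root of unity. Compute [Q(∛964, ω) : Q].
[Q(∛964, ω) : Q] = 6

[Q(∛964):Q] = 3 (min poly x^3 - 964, irreducible since 964 is not a perfect cube). [Q(ω):Q] = 2 (min poly x^2 + x + 1). Since Q(∛964) ⊂ R and ω ∉ R, we have ω ∉ Q(∛964), so x^2 + x + 1 remains irreducible over Q(∛964) and [Q(∛964, ω) : Q(∛964)] = 2. By the tower law, [Q(∛964, ω) : Q] = 3 · 2 = 6. (In fact Q(∛964, ω) is the splitting field of x^3 - 964 over Q.)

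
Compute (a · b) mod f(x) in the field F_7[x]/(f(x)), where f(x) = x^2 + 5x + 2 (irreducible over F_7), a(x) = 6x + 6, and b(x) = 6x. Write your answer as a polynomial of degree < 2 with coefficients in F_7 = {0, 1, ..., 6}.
a · b ≡ 3x + 5 (mod f(x))

Multiply in F_7[x]: a(x)·b(x) = (6x + 6)·(6x) = x^2 + x. This has degree ≥ 2, so divide by f(x) over F_7: x^2 + x = (1)·(x^2 + 5x + 2) + (3x + 5). Hence a·b ≡ 3x + 5 (mod f). (F_7[x]/(f) is a field with 7^2 = 49 elements since f is irreducible of degree 2.)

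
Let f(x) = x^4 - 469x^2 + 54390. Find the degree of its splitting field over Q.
[K : Q] = 4

Solving the quadratic in x^2: x^2 = (469 ± √(469^2 - 4·54390))/2 = (469 ± √2401)/2 = (469 ± 49)/2, giving x^2 = 210 or x^2 = 259. So f(x) = (x^2 - 210)(x^2 - 259) and the roots of f are ±√210, ±√259. Hence the splitting field is K = Q(√210, √259). Since 210 and 259 are distinct squarefree integers > 1, their product 54390 is not a perfect square, so √259 ∉ Q(√210). By the tower law [K:Q] = [Q(√210,√259):Q(√210)] · [Q(√210):Q] = 2 · 2 = 4.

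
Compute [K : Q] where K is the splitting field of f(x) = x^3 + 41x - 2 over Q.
[K : Q] = 6

By the rational root test, any rational root of the monic integer polynomial f(x) = x^3 + 41x - 2 must be an integer dividing the constant term -2, i.e. one of ±{1, 2}. Evaluating: f(1) = 40, f(-1) = -44, f(2) = 88, f(-2) = -92; none is 0, so f has no rational root and is therefore irreducible over Q (a cubic with no linear factor over a field is irreducible). For an irreducible cubic, the Galois group is A_3 or S_3 according as the discriminant disc(f) = -4a^3 - 27b^2 = -4·(41)^3 - 27·(-2)^2 = -275792 is or is not a square in Q. Here disc(f) = -275792 is not a perfect square in Q, so the Galois group of f over Q is not contained in A_3 and must be all of S_3. The splitting field has degree |S_3| = 6 over Q, so [K : Q] = 6.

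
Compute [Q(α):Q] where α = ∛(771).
[Q(α):Q] = 3

The minimal polynomial of α is x^3 - 771, irreducible over Q since 771 is not a perfect cube (so x^3 - 771 has no rational root). Hence [Q(α):Q] = deg(m_α) = 3.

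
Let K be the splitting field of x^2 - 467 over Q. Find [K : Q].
[K : Q] = 2

f(x) = x^2 - 467 factors as (x - √467)(x + √467). The splitting field is K = Q(√467). Since 467 is squarefree and > 1, it is not a perfect square, so x^2 - 467 is irreducible over Q and [Q(√467) : Q] = 2. Hence [K : Q] = 2.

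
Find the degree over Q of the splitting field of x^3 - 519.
[K : Q] = 6

The roots of x^3 - 519 are ∛519, ω∛519, ω^2∛519 where ω = e^(2πi/3) is a primitive cube root of unity, so K = Q(∛519, ω). Now [Q(∛519):Q] = 3 (since 519 is not a perfect cube, x^3 - 519 is irreducible) and [Q(ω):Q] = 2. Both 2 and 3 divide [K:Q], and [K:Q] ≤ 3·2 = 6, so [K:Q] = 6. (Equivalently: Q(∛519) ⊂ R but ω ∉ R, so [K : Q(∛519)] = 2.)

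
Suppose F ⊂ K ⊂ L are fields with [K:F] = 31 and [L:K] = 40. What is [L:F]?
[L:F] = 1240

The tower law says that for any tower of field extensions F ⊂ K ⊂ L with finite degrees, [L:F] = [L:K] · [K:F]. Here this gives [L:F] = 40 · 31 = 1240.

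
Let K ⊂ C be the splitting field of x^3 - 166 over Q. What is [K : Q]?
[K : Q] = 6

The roots of x^3 - 166 are ∛166, ω∛166, ω^2∛166 where ω = e^(2πi/3) is a primitive cube root of unity, so K = Q(∛166, ω). Now [Q(∛166):Q] = 3 (since 166 is not a perfect cube, x^3 - 166 is irreducible) and [Q(ω):Q] = 2. Both 2 and 3 divide [K:Q], and [K:Q] ≤ 3·2 = 6, so [K:Q] = 6. (Equivalently: Q(∛166) ⊂ R but ω ∉ R, so [K : Q(∛166)] = 2.)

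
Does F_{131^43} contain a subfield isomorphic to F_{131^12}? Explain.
No: F_{131^12} is not a subfield of F_{131^43}

F_{p^m} embeds in F_{p^n} iff m | n. Here 12 ∤ 43 (since 43 = 3·12 + 7 with remainder 7 ≠ 0), so F_{131^12} is not a subfield of F_{131^43}. Equivalently: if it were, the tower law would give 12 = [F_{131^12}:F_131] dividing [F_{131^43}:F_131] = 43, contradiction.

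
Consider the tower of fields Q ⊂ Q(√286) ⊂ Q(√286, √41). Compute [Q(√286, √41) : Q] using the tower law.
[Q(√286, √41) : Q] = 4

[Q(√286):Q] = 2 (min poly x^2 - 286, irreducible since 286 is squarefree > 1). For the top step, suppose √41 ∈ Q(√286), say √41 = c + d√286 with c, d ∈ Q. Squaring: 41 = c^2 + 286d^2 + 2cd√286. Since √286 ∉ Q this forces 2cd = 0. If d = 0 then √41 = c ∈ Q, contradicting 41 squarefree > 1. If c = 0 then 41 = 286d^2, so 286·41 = (286d)^2 is a perfect square in Q — but 286·41 = 11726 is not a perfect square (since 286 and 41 are distinct squarefree integers). Contradiction. Hence √41 ∉ Q(√286), so x^2 - 41 stays irreducible over Q(√286) and [Q(√286, √41) : Q(√286)] = 2. By the tower law, [Q(√286, √41) : Q] = 2 · 2 = 4.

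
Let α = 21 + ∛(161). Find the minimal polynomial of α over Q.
m_α(x) = x^3 - 63x^2 + 1323x - 9422

Set β = α - 21 = ∛(161), so β^3 = 161. Then (α - 21)^3 - 161 = 0, i.e. α is a root of g(x) = (x - 21)^3 - 161 = x^3 - 63x^2 + 1323x - 9422. Since g(x) = h(x - 21) where h(x) = x^3 - 161, and h is irreducible over Q (because 161 is not a perfect cube, so h has no rational root, and a monic cubic with no rational root is irreducible), g is also irreducible (irreducibility is preserved under the substitution x → x - 21). Hence m_α(x) = x^3 - 63x^2 + 1323x - 9422.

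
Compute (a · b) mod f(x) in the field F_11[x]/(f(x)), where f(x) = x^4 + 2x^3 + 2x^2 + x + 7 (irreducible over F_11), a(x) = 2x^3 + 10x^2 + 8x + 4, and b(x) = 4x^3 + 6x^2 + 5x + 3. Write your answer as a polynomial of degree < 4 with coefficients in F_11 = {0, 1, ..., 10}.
a · b ≡ x^3 + 7x^2 + 9x + 2 (mod f(x))

Multiply in F_11[x]: a(x)·b(x) = (2x^3 + 10x^2 + 8x + 4)·(4x^3 + 6x^2 + 5x + 3) = 8x^6 + 8x^5 + 3x^4 + 10x^3 + 6x^2 + 1. This has degree ≥ 4, so divide by f(x) over F_11: 8x^6 + 8x^5 + 3x^4 + 10x^3 + 6x^2 + 1 = (8x^2 + 3x + 3)·(x^4 + 2x^3 + 2x^2 + x + 7) + (x^3 + 7x^2 + 9x + 2). Hence a·b ≡ x^3 + 7x^2 + 9x + 2 (mod f). (F_11[x]/(f) is a field with 11^4 = 14641 elements since f is irreducible of degree 4.)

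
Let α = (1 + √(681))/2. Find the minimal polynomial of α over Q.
m_α(x) = x^2 - x - 170

From 2α - 1 = √(681), squaring gives (2α - 1)^2 = 681, i.e. 4α^2 - 4α + 1 = 681, so α^2 - α + (1 - 681)/4 = 0. Since 681 ≡ 1 (mod 4), (1 - 681)/4 = -170 ∈ Z. The polynomial x^2 - x - 170 has discriminant 1 - 4·(-170) = 681, which is not a perfect square in Q (d = 681 is squarefree and ≠ 1), so x^2 - x - 170 is irreducible over Q. It is the minimal polynomial of α.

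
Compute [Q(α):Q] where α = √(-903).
[Q(α):Q] = 2

[Q(α):Q] equals the degree of the minimal polynomial of α. Here α^2 = -903 and x^2 + 903 is irreducible (d = -903 is squarefree, ≠ 1, hence not a square), so deg(m_α) = 2. Thus [Q(α):Q] = 2.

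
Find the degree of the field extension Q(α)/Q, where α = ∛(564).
[Q(α):Q] = 3

The minimal polynomial of α is x^3 - 564, irreducible over Q since 564 is not a perfect cube (so x^3 - 564 has no rational root). Hence [Q(α):Q] = deg(m_α) = 3.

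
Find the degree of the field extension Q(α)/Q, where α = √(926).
[Q(α):Q] = 2

[Q(α):Q] equals the degree of the minimal polynomial of α. Here α^2 = 926 and x^2 - 926 is irreducible (d = 926 is squarefree, ≠ 1, hence not a square), so deg(m_α) = 2. Thus [Q(α):Q] = 2.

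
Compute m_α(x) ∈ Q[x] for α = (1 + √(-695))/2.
m_α(x) = x^2 - x + 174

From 2α - 1 = √(-695), squaring gives (2α - 1)^2 = -695, i.e. 4α^2 - 4α + 1 = -695, so α^2 - α + (1 + 695)/4 = 0. Since -695 ≡ 1 (mod 4), (1 + 695)/4 = 174 ∈ Z. The polynomial x^2 - x + 174 has discriminant 1 - 4·(174) = -695, which is not a perfect square in Q (d = -695 is squarefree and ≠ 1), so x^2 - x + 174 is irreducible over Q. It is the minimal polynomial of α.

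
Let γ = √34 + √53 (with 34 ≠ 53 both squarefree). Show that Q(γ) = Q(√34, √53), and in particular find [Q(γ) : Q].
[Q(γ) : Q] = 4 (equivalently, Q(γ) = Q(√34, √53))

Obviously Q(γ) ⊆ Q(√34, √53), and [Q(√34, √53):Q] = 4 (since 34, 53 are distinct squarefree integers > 1 with 1802 not a perfect square). To show equality we compute the minimal polynomial of γ. From γ = √34 + √53: γ^2 = 34 + 2√(1802) + 53 = 87 + 2√(1802), so γ^2 - 87 = 2√(1802); squaring, (γ^2 - 87)^2 = 4·1802, i.e. γ^4 - 174γ^2 + 7569 - 7208 = 0, i.e. γ^4 - 174γ^2 + 361 = 0. So γ is a root of x^4 - 174x^2 + 361. This polynomial is irreducible over Q: it has no rational root (each ±√34 ± √53 is irrational), and any factorization into two quadratics over Q would force √(1802) ∈ Q (pairing opposite roots) or √34, √53 ∈ Q (other pairings), all impossible. Hence [Q(γ):Q] = 4 = [Q(√34, √53):Q], so Q(γ) = Q(√34, √53).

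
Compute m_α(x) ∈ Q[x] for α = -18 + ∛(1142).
m_α(x) = x^3 + 54x^2 + 972x + 4690

Set β = α + 18 = ∛(1142), so β^3 = 1142. Then (α + 18)^3 - 1142 = 0, i.e. α is a root of g(x) = (x + 18)^3 - 1142 = x^3 + 54x^2 + 972x + 4690. Since g(x) = h(x + 18) where h(x) = x^3 - 1142, and h is irreducible over Q (because 1142 is not a perfect cube, so h has no rational root, and a monic cubic with no rational root is irreducible), g is also irreducible (irreducibility is preserved under the substitution x → x + 18). Hence m_α(x) = x^3 + 54x^2 + 972x + 4690.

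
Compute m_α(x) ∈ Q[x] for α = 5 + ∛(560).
m_α(x) = x^3 - 15x^2 + 75x - 685

Set β = α - 5 = ∛(560), so β^3 = 560. Then (α - 5)^3 - 560 = 0, i.e. α is a root of g(x) = (x - 5)^3 - 560 = x^3 - 15x^2 + 75x - 685. Since g(x) = h(x - 5) where h(x) = x^3 - 560, and h is irreducible over Q (because 560 is not a perfect cube, so h has no rational root, and a monic cubic with no rational root is irreducible), g is also irreducible (irreducibility is preserved under the substitution x → x - 5). Hence m_α(x) = x^3 - 15x^2 + 75x - 685.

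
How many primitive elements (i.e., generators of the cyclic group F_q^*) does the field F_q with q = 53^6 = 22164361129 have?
There are φ(22164361128) = 5824908288 primitive elements

F_q^* is cyclic of order q - 1 = 22164361128. A cyclic group of order m has exactly φ(m) generators. Here m = 22164361128 = 2^3 · 3^4 · 7 · 13 · 409 · 919, so the number of primitive elements is φ(22164361128) = 5824908288.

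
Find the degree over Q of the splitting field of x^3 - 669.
[K : Q] = 6

The roots of x^3 - 669 are ∛669, ω∛669, ω^2∛669 where ω = e^(2πi/3) is a primitive cube root of unity, so K = Q(∛669, ω). Now [Q(∛669):Q] = 3 (since 669 is not a perfect cube, x^3 - 669 is irreducible) and [Q(ω):Q] = 2. Both 2 and 3 divide [K:Q], and [K:Q] ≤ 3·2 = 6, so [K:Q] = 6. (Equivalently: Q(∛669) ⊂ R but ω ∉ R, so [K : Q(∛669)] = 2.)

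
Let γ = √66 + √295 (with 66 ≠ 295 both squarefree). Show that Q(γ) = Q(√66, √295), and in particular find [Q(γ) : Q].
[Q(γ) : Q] = 4 (equivalently, Q(γ) = Q(√66, √295))

Obviously Q(γ) ⊆ Q(√66, √295), and [Q(√66, √295):Q] = 4 (since 66, 295 are distinct squarefree integers > 1 with 19470 not a perfect square). To show equality we compute the minimal polynomial of γ. From γ = √66 + √295: γ^2 = 66 + 2√(19470) + 295 = 361 + 2√(19470), so γ^2 - 361 = 2√(19470); squaring, (γ^2 - 361)^2 = 4·19470, i.e. γ^4 - 722γ^2 + 130321 - 77880 = 0, i.e. γ^4 - 722γ^2 + 52441 = 0. So γ is a root of x^4 - 722x^2 + 52441. This polynomial is irreducible over Q: it has no rational root (each ±√66 ± √295 is irrational), and any factorization into two quadratics over Q would force √(19470) ∈ Q (pairing opposite roots) or √66, √295 ∈ Q (other pairings), all impossible. Hence [Q(γ):Q] = 4 = [Q(√66, √295):Q], so Q(γ) = Q(√66, √295).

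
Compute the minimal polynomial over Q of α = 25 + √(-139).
m_α(x) = x^2 - 50x + 764

From α - 25 = √(-139), squaring gives (α - 25)^2 = -139, i.e. α^2 - 50α + 625 = -139, so α^2 - 50α + 764 = 0. The discriminant of x^2 - 50x + 764 is (-50)^2 - 4·(764) = 2500 - 3056 = -556, and 4·(-139) is not a perfect square in Q since -139 is squarefree and ≠ 1. Hence x^2 - 50x + 764 is irreducible over Q and is the minimal polynomial of α.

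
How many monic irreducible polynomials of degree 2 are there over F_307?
There are 46971 monic irreducible polynomials of degree 2 over F_307

Each element of F_{307^2} that lies in no proper subfield is a root of exactly one monic irreducible of degree 2 over F_307, and each such polynomial has 2 distinct roots in F_{307^2}. By Möbius inversion the count is N_307(2) = (1/2) Σ_{d|2} μ(2/d) · 307^d = (1/2)(μ(2)·307^1 + μ(1)·307^2) = 93942/2 = 46971.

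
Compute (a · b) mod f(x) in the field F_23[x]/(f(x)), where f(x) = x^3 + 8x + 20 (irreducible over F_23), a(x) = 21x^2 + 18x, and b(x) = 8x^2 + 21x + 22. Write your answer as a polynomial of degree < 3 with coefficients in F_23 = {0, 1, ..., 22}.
a · b ≡ 2x^2 + 15x + 7 (mod f(x))

Multiply in F_23[x]: a(x)·b(x) = (21x^2 + 18x)·(8x^2 + 21x + 22) = 7x^4 + 10x^3 + 12x^2 + 5x. This has degree ≥ 3, so divide by f(x) over F_23: 7x^4 + 10x^3 + 12x^2 + 5x = (7x + 10)·(x^3 + 8x + 20) + (2x^2 + 15x + 7). Hence a·b ≡ 2x^2 + 15x + 7 (mod f). (F_23[x]/(f) is a field with 23^3 = 12167 elements since f is irreducible of degree 3.)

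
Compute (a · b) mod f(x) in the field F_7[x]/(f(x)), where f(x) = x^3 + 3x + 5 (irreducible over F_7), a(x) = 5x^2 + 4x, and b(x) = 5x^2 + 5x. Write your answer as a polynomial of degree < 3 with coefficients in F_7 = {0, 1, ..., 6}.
a · b ≡ x^2 + 6x + 6 (mod f(x))

Multiply in F_7[x]: a(x)·b(x) = (5x^2 + 4x)·(5x^2 + 5x) = 4x^4 + 3x^3 + 6x^2. This has degree ≥ 3, so divide by f(x) over F_7: 4x^4 + 3x^3 + 6x^2 = (4x + 3)·(x^3 + 3x + 5) + (x^2 + 6x + 6). Hence a·b ≡ x^2 + 6x + 6 (mod f). (F_7[x]/(f) is a field with 7^3 = 343 elements since f is irreducible of degree 3.)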